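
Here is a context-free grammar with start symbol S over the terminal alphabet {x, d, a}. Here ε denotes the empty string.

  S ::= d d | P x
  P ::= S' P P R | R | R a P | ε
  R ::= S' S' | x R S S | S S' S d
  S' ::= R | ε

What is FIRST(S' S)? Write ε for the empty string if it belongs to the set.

{a, d, x}

FIRST(S): from S::=d d we get {d}; from S::=P x we get {a, d, x}. So FIRST(S) = {a, d, x}.
FIRST(P): from P::=S' P P R we get {ε, a, d, x}; from P::=R we get {ε, a, d, x}; from P::=R a P we get {a, d, x}; from P::=ε we get {ε}. So FIRST(P) = {ε, a, d, x}.
FIRST(R): from R::=S' S' we get {ε, a, d, x}; from R::=x R S S we get {x}; from R::=S S' S d we get {a, d, x}. So FIRST(R) = {ε, a, d, x}.
FIRST(S'): from S'::=R we get {ε, a, d, x}; from S'::=ε we get {ε}. So FIRST(S') = {ε, a, d, x}.
FIRST(S' S): take FIRST of each symbol in turn, carrying on past any symbol whose FIRST contains ε; result {a, d, x}.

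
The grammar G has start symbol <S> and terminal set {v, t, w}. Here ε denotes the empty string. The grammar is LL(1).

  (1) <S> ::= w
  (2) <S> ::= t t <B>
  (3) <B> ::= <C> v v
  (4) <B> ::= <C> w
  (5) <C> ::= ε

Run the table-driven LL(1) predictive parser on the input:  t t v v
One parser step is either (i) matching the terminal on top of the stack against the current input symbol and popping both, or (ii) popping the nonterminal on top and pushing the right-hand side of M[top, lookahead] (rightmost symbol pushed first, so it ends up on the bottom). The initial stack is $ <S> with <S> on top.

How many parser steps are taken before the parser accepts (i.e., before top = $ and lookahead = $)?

step 1: stack=$ <S>  input=t t v v $  — expand <S> ::= t t <B>
step 2: stack=$ <B> t t  input=t t v v $  — match t
step 3: stack=$ <B> t  input=t v v $  — match t
step 4: stack=$ <B>  input=v v $  — expand <B> ::= <C> v v
step 5: stack=$ v v <C>  input=v v $  — expand <C> ::= ε
step 6: stack=$ v v  input=v v $  — match v
step 7: stack=$ v  input=v $  — match v
Accept reached after 7 steps.

7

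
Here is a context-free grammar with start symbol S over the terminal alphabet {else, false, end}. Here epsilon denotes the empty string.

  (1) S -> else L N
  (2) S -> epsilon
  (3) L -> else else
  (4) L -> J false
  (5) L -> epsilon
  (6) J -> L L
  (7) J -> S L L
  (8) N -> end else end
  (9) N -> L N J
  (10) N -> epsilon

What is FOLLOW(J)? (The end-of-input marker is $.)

{$, else, false}

FIRST(S): from S->else L N we get {else}; from S->epsilon we get {epsilon}. So FIRST(S) = {epsilon, else}.
FIRST(L): from L->else else we get {else}; from L->J false we get {else, false}; from L->epsilon we get {epsilon}. So FIRST(L) = {epsilon, else, false}.
FIRST(J): from J->L L we get {epsilon, else, false}; from J->S L L we get {epsilon, else, false}. So FIRST(J) = {epsilon, else, false}.
FIRST(N): from N->end else end we get {end}; from N->L N J we get {epsilon, else, end, false}; from N->epsilon we get {epsilon}. So FIRST(N) = {epsilon, else, end, false}.
FOLLOW(S) includes $ since S is the start symbol.
FOLLOW(S): in J->S L L, S is followed by L L with FIRST {epsilon, else, false}; in J->S L L, the suffix after S is nullable, so FOLLOW(S) ⊇ FOLLOW(J) = {$, else, false}. Thus FOLLOW(S) = {$, else, false}.
FOLLOW(N): in S->else L N, the suffix after N is empty, so FOLLOW(N) ⊇ FOLLOW(S) = {$, else, false}; in N->L N J, N is followed by J with FIRST {epsilon, else, false}; in N->L N J, the suffix after N is nullable (adds nothing new). Thus FOLLOW(N) = {$, else, false}.
FOLLOW(J): in L->J false, J is followed by false with FIRST {false}; in N->L N J, the suffix after J is empty, so FOLLOW(J) ⊇ FOLLOW(N) = {$, else, false}. Thus FOLLOW(J) = {$, else, false}.
FOLLOW(L): in S->else L N, L is followed by N with FIRST {epsilon, else, end, false}; in S->else L N, the suffix after L is nullable, so FOLLOW(L) ⊇ FOLLOW(S) = {$, else, false}; in J->L L (occurrence 1), L is followed by L with FIRST {epsilon, else, false}; in J->L L (occurrence 1), the suffix after L is nullable, so FOLLOW(L) ⊇ FOLLOW(J) = {$, else, false}; in J->L L (occurrence 2), the suffix after L is empty, so FOLLOW(L) ⊇ FOLLOW(J) = {$, else, false}; in J->S L L (occurrence 1), L is followed by L with FIRST {epsilon, else, false}; in J->S L L (occurrence 1), the suffix after L is nullable, so FOLLOW(L) ⊇ FOLLOW(J) = {$, else, false}; in J->S L L (occurrence 2), the suffix after L is empty, so FOLLOW(L) ⊇ FOLLOW(J) = {$, else, false}; in N->L N J, L is followed by N J with FIRST {epsilon, else, end, false}; in N->L N J, the suffix after L is nullable, so FOLLOW(L) ⊇ FOLLOW(N) = {$, else, false}. Thus FOLLOW(L) = {$, else, end, false}.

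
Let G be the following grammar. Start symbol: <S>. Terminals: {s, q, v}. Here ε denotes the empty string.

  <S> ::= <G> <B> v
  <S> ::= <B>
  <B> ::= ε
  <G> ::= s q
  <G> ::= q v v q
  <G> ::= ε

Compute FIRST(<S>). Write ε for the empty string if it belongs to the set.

FIRST(<B>): from <B>::=ε we get {ε}. So FIRST(<B>) = {ε}.
FIRST(<G>): from <G>::=s q we get {s}; from <G>::=q v v q we get {q}; from <G>::=ε we get {ε}. So FIRST(<G>) = {ε, q, s}.
FIRST(<S>): from <S>::=<G> <B> v we get {q, s, v}; from <S>::=<B> we get {ε}. So FIRST(<S>) = {ε, q, s, v}.

{ε, q, s, v}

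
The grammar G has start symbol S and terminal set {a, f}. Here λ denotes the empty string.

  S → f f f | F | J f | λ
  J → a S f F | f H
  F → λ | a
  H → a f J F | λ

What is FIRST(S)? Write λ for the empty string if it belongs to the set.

FIRST(J): from J→a S f F we get {a}; from J→f H we get {f}. So FIRST(J) = {a, f}.
FIRST(F): from F→λ we get {λ}; from F→a we get {a}. So FIRST(F) = {λ, a}.
FIRST(H): from H→a f J F we get {a}; from H→λ we get {λ}. So FIRST(H) = {λ, a}.
FIRST(S): from S→f f f we get {f}; from S→F we get {λ, a}; from S→J f we get {a, f}; from S→λ we get {λ}. So FIRST(S) = {λ, a, f}.

{λ, a, f}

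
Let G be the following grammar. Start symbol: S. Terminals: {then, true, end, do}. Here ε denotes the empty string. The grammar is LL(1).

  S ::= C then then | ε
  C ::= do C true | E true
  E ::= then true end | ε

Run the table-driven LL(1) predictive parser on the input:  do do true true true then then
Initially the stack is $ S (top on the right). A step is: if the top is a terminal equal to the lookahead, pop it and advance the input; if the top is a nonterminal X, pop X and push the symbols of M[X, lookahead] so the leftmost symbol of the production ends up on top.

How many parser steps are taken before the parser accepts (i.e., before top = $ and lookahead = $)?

12

      Stack                         Input                             Action
   1  $ S                           do do true true true then then $  expand S ::= C then then
   2  $ then then C                 do do true true true then then $  expand C ::= do C true
   3  $ then then true C do         do do true true true then then $  match do
   4  $ then then true C            do true true true then then $     expand C ::= do C true
   5  $ then then true true C do    do true true true then then $     match do
   6  $ then then true true C       true true true then then $        expand C ::= E true
   7  $ then then true true true E  true true true then then $        expand E ::= ε
   8  $ then then true true true    true true true then then $        match true
   9  $ then then true true         true true then then $             match true
  10  $ then then true              true then then $                  match true
  11  $ then then                   then then $                       match then
  12  $ then                        then $                            match then
Accept reached after 12 steps.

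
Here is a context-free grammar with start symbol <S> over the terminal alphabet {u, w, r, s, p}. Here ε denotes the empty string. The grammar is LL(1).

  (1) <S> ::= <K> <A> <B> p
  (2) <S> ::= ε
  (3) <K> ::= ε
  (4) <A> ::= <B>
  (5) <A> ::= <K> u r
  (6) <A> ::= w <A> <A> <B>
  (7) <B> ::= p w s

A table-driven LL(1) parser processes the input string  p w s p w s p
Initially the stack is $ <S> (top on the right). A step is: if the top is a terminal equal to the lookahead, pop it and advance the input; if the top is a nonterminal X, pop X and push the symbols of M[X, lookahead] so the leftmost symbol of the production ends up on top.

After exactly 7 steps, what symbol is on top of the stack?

<B>

step 1: stack=$ <S>  input=p w s p w s p $  — expand <S> ::= <K> <A> <B> p
step 2: stack=$ p <B> <A> <K>  input=p w s p w s p $  — expand <K> ::= ε
step 3: stack=$ p <B> <A>  input=p w s p w s p $  — expand <A> ::= <B>
step 4: stack=$ p <B> <B>  input=p w s p w s p $  — expand <B> ::= p w s
step 5: stack=$ p <B> s w p  input=p w s p w s p $  — match p
step 6: stack=$ p <B> s w  input=w s p w s p $  — match w
step 7: stack=$ p <B> s  input=s p w s p $  — match s
Stack after step 7: $ p <B> (top = <B>).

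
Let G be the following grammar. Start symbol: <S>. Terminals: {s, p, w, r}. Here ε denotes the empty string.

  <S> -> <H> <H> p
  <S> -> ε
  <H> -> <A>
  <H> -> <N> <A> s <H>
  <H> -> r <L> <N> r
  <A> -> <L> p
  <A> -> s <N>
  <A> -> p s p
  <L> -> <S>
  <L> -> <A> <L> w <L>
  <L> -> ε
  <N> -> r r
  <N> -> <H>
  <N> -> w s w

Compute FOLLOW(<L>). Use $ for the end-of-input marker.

{p, r, s, w}

FIRST(<S>): from <S>-><H> <H> p we get {p, r, s, w}; from <S>->ε we get {ε}. So FIRST(<S>) = {ε, p, r, s, w}.
FIRST(<H>): from <H>-><A> we get {p, r, s, w}; from <H>-><N> <A> s <H> we get {p, r, s, w}; from <H>->r <L> <N> r we get {r}. So FIRST(<H>) = {p, r, s, w}.
FIRST(<N>): from <N>->r r we get {r}; from <N>-><H> we get {p, r, s, w}; from <N>->w s w we get {w}. So FIRST(<N>) = {p, r, s, w}.
FIRST(<A>): from <A>-><L> p we get {p, r, s, w}; from <A>->s <N> we get {s}; from <A>->p s p we get {p}. So FIRST(<A>) = {p, r, s, w}.
FIRST(<L>): from <L>-><S> we get {ε, p, r, s, w}; from <L>-><A> <L> w <L> we get {p, r, s, w}; from <L>->ε we get {ε}. So FIRST(<L>) = {ε, p, r, s, w}.
FOLLOW(<S>) includes $ since <S> is the start symbol.
FOLLOW(<L>): in <H>->r <L> <N> r, <L> is followed by <N> r with FIRST {p, r, s, w}; in <A>-><L> p, <L> is followed by p with FIRST {p}; in <L>-><A> <L> w <L> (occurrence 1), <L> is followed by w <L> with FIRST {w}; in <L>-><A> <L> w <L> (occurrence 2), the suffix after <L> is empty (adds nothing new). Thus FOLLOW(<L>) = {p, r, s, w}.
FOLLOW(<S>): in <L>-><S>, the suffix after <S> is empty, so FOLLOW(<S>) ⊇ FOLLOW(<L>) = {p, r, s, w}. Thus FOLLOW(<S>) = {$, p, r, s, w}.
FOLLOW(<H>): in <S>-><H> <H> p (occurrence 1), <H> is followed by <H> p with FIRST {p, r, s, w}; in <S>-><H> <H> p (occurrence 2), <H> is followed by p with FIRST {p}; in <H>-><N> <A> s <H>, the suffix after <H> is empty (adds nothing new); in <N>-><H>, the suffix after <H> is empty, so FOLLOW(<H>) ⊇ FOLLOW(<N>) = {p, r, s, w}. Thus FOLLOW(<H>) = {p, r, s, w}.
FOLLOW(<A>): in <H>-><A>, the suffix after <A> is empty, so FOLLOW(<A>) ⊇ FOLLOW(<H>) = {p, r, s, w}; in <H>-><N> <A> s <H>, <A> is followed by s <H> with FIRST {s}; in <L>-><A> <L> w <L>, <A> is followed by <L> w <L> with FIRST {p, r, s, w}. Thus FOLLOW(<A>) = {p, r, s, w}.
FOLLOW(<N>): in <H>-><N> <A> s <H>, <N> is followed by <A> s <H> with FIRST {p, r, s, w}; in <H>->r <L> <N> r, <N> is followed by r with FIRST {r}; in <A>->s <N>, the suffix after <N> is empty, so FOLLOW(<N>) ⊇ FOLLOW(<A>) = {p, r, s, w}. Thus FOLLOW(<N>) = {p, r, s, w}.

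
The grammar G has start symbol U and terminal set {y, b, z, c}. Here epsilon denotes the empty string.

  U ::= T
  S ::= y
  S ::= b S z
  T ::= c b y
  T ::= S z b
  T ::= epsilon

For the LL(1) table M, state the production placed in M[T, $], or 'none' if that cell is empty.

T ::= epsilon

FIRST(S): from S::=y we get {y}; from S::=b S z we get {b}. So FIRST(S) = {b, y}.
FIRST(T): from T::=c b y we get {c}; from T::=S z b we get {b, y}; from T::=epsilon we get {epsilon}. So FIRST(T) = {epsilon, b, c, y}.
FIRST(U): from U::=T we get {epsilon, b, c, y}. So FIRST(U) = {epsilon, b, c, y}.
FOLLOW(U) includes $ since U is the start symbol.
FOLLOW(U): U appears on no right-hand side. Thus FOLLOW(U) = {$}.
FOLLOW(T): in U::=T, the suffix after T is empty, so FOLLOW(T) ⊇ FOLLOW(U) = {$}. Thus FOLLOW(T) = {$}.
For T ::= c b y: FIRST(c b y) = {c}, so it goes in M[T, t] for t ∈ {c}.
For T ::= S z b: FIRST(S z b) = {b, y}, so it goes in M[T, t] for t ∈ {b, y}.
For T ::= epsilon: FIRST(epsilon) = {epsilon}, so it goes in M[T, t] for t ∈ {}; since epsilon ∈ FIRST, also for every t ∈ FOLLOW(T) = {$}.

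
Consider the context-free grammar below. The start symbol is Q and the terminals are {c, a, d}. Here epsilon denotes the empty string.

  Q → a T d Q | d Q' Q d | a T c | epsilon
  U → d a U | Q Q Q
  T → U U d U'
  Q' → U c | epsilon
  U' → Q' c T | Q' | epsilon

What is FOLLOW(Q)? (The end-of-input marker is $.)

{$, a, c, d}

FIRST(Q) = {epsilon, a, d}
FIRST(U) = {epsilon, a, d}  (via Q Q Q)
FIRST(T) = {a, d}  (via U U d U')
FIRST(Q') = {epsilon, a, c, d}  (via U c)
FIRST(U') = {epsilon, a, c, d}  (via Q' c T, Q')
FOLLOW(Q) includes $ since Q is the start symbol.
FOLLOW(U): in U→d a U, the suffix after U is empty (adds nothing new); in T→U U d U' (occurrence 1), U is followed by U d U' with FIRST {a, d}; in T→U U d U' (occurrence 2), U is followed by d U' with FIRST {d}; in Q'→U c, U is followed by c with FIRST {c}. Thus FOLLOW(U) = {a, c, d}.
FOLLOW(Q): in Q→a T d Q, the suffix after Q is empty (adds nothing new); in Q→d Q' Q d, Q is followed by d with FIRST {d}; in U→Q Q Q (occurrence 1), Q is followed by Q Q with FIRST {epsilon, a, d}; in U→Q Q Q (occurrence 1), the suffix after Q is nullable, so FOLLOW(Q) ⊇ FOLLOW(U) = {a, c, d}; in U→Q Q Q (occurrence 2), Q is followed by Q with FIRST {epsilon, a, d}; in U→Q Q Q (occurrence 2), the suffix after Q is nullable, so FOLLOW(Q) ⊇ FOLLOW(U) = {a, c, d}; in U→Q Q Q (occurrence 3), the suffix after Q is empty, so FOLLOW(Q) ⊇ FOLLOW(U) = {a, c, d}. Thus FOLLOW(Q) = {$, a, c, d}.
FOLLOW(T): in Q→a T d Q, T is followed by d Q with FIRST {d}; in Q→a T c, T is followed by c with FIRST {c}; in U'→Q' c T, the suffix after T is empty, so FOLLOW(T) ⊇ FOLLOW(U') = {c, d}. Thus FOLLOW(T) = {c, d}.
FOLLOW(U'): in T→U U d U', the suffix after U' is empty, so FOLLOW(U') ⊇ FOLLOW(T) = {c, d}. Thus FOLLOW(U') = {c, d}.
FOLLOW(Q'): in Q→d Q' Q d, Q' is followed by Q d with FIRST {a, d}; in U'→Q' c T, Q' is followed by c T with FIRST {c}; in U'→Q', the suffix after Q' is empty, so FOLLOW(Q') ⊇ FOLLOW(U') = {c, d}. Thus FOLLOW(Q') = {a, c, d}.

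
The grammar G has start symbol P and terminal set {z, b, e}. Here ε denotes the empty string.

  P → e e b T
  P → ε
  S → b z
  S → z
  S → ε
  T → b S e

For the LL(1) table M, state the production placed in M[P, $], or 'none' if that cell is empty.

P → ε

FIRST(P) = {ε, e}
FIRST(S) = {ε, b, z}
FIRST(T) = {b}
FOLLOW(P) includes $ since P is the start symbol.
FOLLOW(P): P appears on no right-hand side. Thus FOLLOW(P) = {$}.
For P → e e b T: FIRST(e e b T) = {e}, so it goes in M[P, t] for t ∈ {e}.
For P → ε: FIRST(ε) = {ε}, so it goes in M[P, t] for t ∈ {}; since ε ∈ FIRST, also for every t ∈ FOLLOW(P) = {$}.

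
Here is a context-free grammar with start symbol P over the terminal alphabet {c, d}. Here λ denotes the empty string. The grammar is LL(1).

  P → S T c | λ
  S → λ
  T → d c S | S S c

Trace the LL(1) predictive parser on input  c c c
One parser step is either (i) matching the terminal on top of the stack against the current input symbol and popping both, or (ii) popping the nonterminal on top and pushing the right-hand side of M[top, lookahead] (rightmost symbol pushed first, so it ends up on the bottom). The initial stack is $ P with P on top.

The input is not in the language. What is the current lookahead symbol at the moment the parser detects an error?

c

     Stack      Input    Action
  1  $ P        c c c $  expand P → S T c
  2  $ c T S    c c c $  expand S → λ
  3  $ c T      c c c $  expand T → S S c
  4  $ c c S S  c c c $  expand S → λ
  5  $ c c S    c c c $  expand S → λ
  6  $ c c      c c c $  match c
  7  $ c        c c $    match c
  8  $          c $      error: stack empty but input remains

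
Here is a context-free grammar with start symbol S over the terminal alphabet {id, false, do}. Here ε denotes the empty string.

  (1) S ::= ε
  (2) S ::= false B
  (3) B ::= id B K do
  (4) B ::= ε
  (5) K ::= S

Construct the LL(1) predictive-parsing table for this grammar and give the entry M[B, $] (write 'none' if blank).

B ::= ε

FIRST(S): from S::=ε we get {ε}; from S::=false B we get {false}. So FIRST(S) = {ε, false}.
FIRST(B): from B::=id B K do we get {id}; from B::=ε we get {ε}. So FIRST(B) = {ε, id}.
FIRST(K): from K::=S we get {ε, false}. So FIRST(K) = {ε, false}.
FOLLOW(S) includes $ since S is the start symbol.
FOLLOW(S): in K::=S, the suffix after S is empty, so FOLLOW(S) ⊇ FOLLOW(K) = {do}. Thus FOLLOW(S) = {$, do}.
FOLLOW(B): in S::=false B, the suffix after B is empty, so FOLLOW(B) ⊇ FOLLOW(S) = {$, do}; in B::=id B K do, B is followed by K do with FIRST {do, false}. Thus FOLLOW(B) = {$, do, false}.
For B ::= id B K do: FIRST(id B K do) = {id}, so it goes in M[B, t] for t ∈ {id}.
For B ::= ε: FIRST(ε) = {ε}, so it goes in M[B, t] for t ∈ {}; since ε ∈ FIRST, also for every t ∈ FOLLOW(B) = {$, do, false}.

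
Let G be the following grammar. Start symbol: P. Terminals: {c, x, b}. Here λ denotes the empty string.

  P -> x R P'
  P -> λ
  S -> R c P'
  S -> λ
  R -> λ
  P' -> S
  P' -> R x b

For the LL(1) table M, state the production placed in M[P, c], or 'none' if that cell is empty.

none

FIRST(P): from P->x R P' we get {x}; from P->λ we get {λ}. So FIRST(P) = {λ, x}.
FIRST(R): from R->λ we get {λ}. So FIRST(R) = {λ}.
FIRST(S): from S->R c P' we get {c}; from S->λ we get {λ}. So FIRST(S) = {λ, c}.
FIRST(P'): from P'->S we get {λ, c}; from P'->R x b we get {x}. So FIRST(P') = {λ, c, x}.
FOLLOW(P) includes $ since P is the start symbol.
FOLLOW(P): P appears on no right-hand side. Thus FOLLOW(P) = {$}.
For P -> x R P': FIRST(x R P') = {x}, so it goes in M[P, t] for t ∈ {x}.
For P -> λ: FIRST(λ) = {λ}, so it goes in M[P, t] for t ∈ {}; since λ ∈ FIRST, also for every t ∈ FOLLOW(P) = {$}.
None of these place a production in M[P, c].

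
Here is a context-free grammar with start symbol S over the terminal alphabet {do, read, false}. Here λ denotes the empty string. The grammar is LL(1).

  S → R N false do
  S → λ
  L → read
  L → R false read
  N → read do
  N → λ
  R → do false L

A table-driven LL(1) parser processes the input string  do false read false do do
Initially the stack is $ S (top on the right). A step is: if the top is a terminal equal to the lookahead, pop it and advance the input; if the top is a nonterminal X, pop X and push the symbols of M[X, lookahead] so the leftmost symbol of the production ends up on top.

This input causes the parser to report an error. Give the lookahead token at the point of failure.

      Stack                    Input                        Action
   1  $ S                      do false read false do do $  expand S → R N false do
   2  $ do false N R           do false read false do do $  expand R → do false L
   3  $ do false N L false do  do false read false do do $  match do
   4  $ do false N L false     false read false do do $     match false
   5  $ do false N L           read false do do $           expand L → read
   6  $ do false N read        read false do do $           match read
   7  $ do false N             false do do $                expand N → λ
   8  $ do false               false do do $                match false
   9  $ do                     do do $                      match do
  10  $                        do $                         error: stack empty but input remains

do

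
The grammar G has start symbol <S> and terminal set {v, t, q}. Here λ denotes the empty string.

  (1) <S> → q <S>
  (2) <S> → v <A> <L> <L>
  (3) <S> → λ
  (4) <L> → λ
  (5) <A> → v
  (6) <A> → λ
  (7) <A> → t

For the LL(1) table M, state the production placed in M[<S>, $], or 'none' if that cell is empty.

FIRST(<S>): from <S>→q <S> we get {q}; from <S>→v <A> <L> <L> we get {v}; from <S>→λ we get {λ}. So FIRST(<S>) = {λ, q, v}.
FIRST(<L>): from <L>→λ we get {λ}. So FIRST(<L>) = {λ}.
FIRST(<A>): from <A>→v we get {v}; from <A>→λ we get {λ}; from <A>→t we get {t}. So FIRST(<A>) = {λ, t, v}.
FOLLOW(<S>) includes $ since <S> is the start symbol.
FOLLOW(<S>): in <S>→q <S>, the suffix after <S> is empty (adds nothing new). Thus FOLLOW(<S>) = {$}.
For <S> → q <S>: FIRST(q <S>) = {q}, so it goes in M[<S>, t] for t ∈ {q}.
For <S> → v <A> <L> <L>: FIRST(v <A> <L> <L>) = {v}, so it goes in M[<S>, t] for t ∈ {v}.
For <S> → λ: FIRST(λ) = {λ}, so it goes in M[<S>, t] for t ∈ {}; since λ ∈ FIRST, also for every t ∈ FOLLOW(<S>) = {$}.

<S> → λ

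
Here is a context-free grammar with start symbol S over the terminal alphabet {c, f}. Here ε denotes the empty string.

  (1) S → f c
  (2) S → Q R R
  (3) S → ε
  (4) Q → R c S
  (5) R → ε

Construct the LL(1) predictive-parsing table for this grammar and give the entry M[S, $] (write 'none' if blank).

FIRST(R) = {ε}
FIRST(Q) = {c}  (via R c S)
FIRST(S) = {ε, c, f}  (via Q R R)
FOLLOW(S) includes $ since S is the start symbol.
FOLLOW(S): in Q→R c S, the suffix after S is empty, so FOLLOW(S) ⊇ FOLLOW(Q) = {$}. Thus FOLLOW(S) = {$}.
FOLLOW(Q): in S→Q R R, Q is followed by R R with FIRST {ε}; in S→Q R R, the suffix after Q is nullable, so FOLLOW(Q) ⊇ FOLLOW(S) = {$}. Thus FOLLOW(Q) = {$}.
For S → f c: FIRST(f c) = {f}, so it goes in M[S, t] for t ∈ {f}.
For S → Q R R: FIRST(Q R R) = {c}, so it goes in M[S, t] for t ∈ {c}.
For S → ε: FIRST(ε) = {ε}, so it goes in M[S, t] for t ∈ {}; since ε ∈ FIRST, also for every t ∈ FOLLOW(S) = {$}.

S → ε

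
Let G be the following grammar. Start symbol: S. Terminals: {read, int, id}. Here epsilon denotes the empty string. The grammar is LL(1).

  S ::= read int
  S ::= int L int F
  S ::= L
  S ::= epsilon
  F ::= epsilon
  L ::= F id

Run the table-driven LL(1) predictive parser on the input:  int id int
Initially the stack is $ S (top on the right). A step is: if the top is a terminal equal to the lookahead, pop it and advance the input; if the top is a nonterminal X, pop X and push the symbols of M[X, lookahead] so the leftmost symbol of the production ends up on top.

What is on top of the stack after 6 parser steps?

     Stack          Input         Action
  1  $ S            int id int $  expand S ::= int L int F
  2  $ F int L int  int id int $  match int
  3  $ F int L      id int $      expand L ::= F id
  4  $ F int id F   id int $      expand F ::= epsilon
  5  $ F int id     id int $      match id
  6  $ F int        int $         match int
Stack after step 6: $ F (top = F).

F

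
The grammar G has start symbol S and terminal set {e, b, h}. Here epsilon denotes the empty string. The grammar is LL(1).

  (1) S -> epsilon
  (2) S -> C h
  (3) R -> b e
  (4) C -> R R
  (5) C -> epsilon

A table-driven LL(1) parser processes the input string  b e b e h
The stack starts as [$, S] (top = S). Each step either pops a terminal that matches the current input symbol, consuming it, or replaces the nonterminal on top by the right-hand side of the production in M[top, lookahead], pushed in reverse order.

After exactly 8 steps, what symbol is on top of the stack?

h

step 1: stack=$ S  input=b e b e h $  — expand S -> C h
step 2: stack=$ h C  input=b e b e h $  — expand C -> R R
step 3: stack=$ h R R  input=b e b e h $  — expand R -> b e
step 4: stack=$ h R e b  input=b e b e h $  — match b
step 5: stack=$ h R e  input=e b e h $  — match e
step 6: stack=$ h R  input=b e h $  — expand R -> b e
step 7: stack=$ h e b  input=b e h $  — match b
step 8: stack=$ h e  input=e h $  — match e
Stack after step 8: $ h (top = h).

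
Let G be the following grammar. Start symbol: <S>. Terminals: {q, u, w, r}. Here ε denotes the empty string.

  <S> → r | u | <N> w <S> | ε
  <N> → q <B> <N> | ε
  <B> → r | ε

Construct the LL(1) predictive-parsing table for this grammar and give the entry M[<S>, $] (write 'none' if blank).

FIRST(<N>) = {ε, q}
FIRST(<B>) = {ε, r}
FIRST(<S>) = {ε, q, r, u, w}  (via <N> w <S>)
FOLLOW(<S>) includes $ since <S> is the start symbol.
FOLLOW(<S>): in <S>→<N> w <S>, the suffix after <S> is empty (adds nothing new). Thus FOLLOW(<S>) = {$}.
For <S> → r: FIRST(r) = {r}, so it goes in M[<S>, t] for t ∈ {r}.
For <S> → u: FIRST(u) = {u}, so it goes in M[<S>, t] for t ∈ {u}.
For <S> → <N> w <S>: FIRST(<N> w <S>) = {q, w}, so it goes in M[<S>, t] for t ∈ {q, w}.
For <S> → ε: FIRST(ε) = {ε}, so it goes in M[<S>, t] for t ∈ {}; since ε ∈ FIRST, also for every t ∈ FOLLOW(<S>) = {$}.

<S> → ε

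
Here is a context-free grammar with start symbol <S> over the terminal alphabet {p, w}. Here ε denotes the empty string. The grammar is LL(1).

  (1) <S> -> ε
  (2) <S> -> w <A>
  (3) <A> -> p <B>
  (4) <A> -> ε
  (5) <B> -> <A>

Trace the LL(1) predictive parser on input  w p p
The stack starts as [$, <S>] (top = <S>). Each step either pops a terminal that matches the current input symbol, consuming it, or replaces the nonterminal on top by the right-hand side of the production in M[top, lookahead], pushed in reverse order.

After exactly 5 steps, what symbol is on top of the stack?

step 1: stack=$ <S>  input=w p p $  — expand <S> -> w <A>
step 2: stack=$ <A> w  input=w p p $  — match w
step 3: stack=$ <A>  input=p p $  — expand <A> -> p <B>
step 4: stack=$ <B> p  input=p p $  — match p
step 5: stack=$ <B>  input=p $  — expand <B> -> <A>
Stack after step 5: $ <A> (top = <A>).

<A>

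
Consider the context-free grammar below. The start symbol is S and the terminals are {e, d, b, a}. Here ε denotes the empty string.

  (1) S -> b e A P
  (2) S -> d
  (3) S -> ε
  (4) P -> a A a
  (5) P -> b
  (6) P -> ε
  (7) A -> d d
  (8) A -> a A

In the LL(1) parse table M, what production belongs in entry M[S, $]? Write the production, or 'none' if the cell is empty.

S -> ε

FIRST(S): from S->b e A P we get {b}; from S->d we get {d}; from S->ε we get {ε}. So FIRST(S) = {ε, b, d}.
FIRST(P): from P->a A a we get {a}; from P->b we get {b}; from P->ε we get {ε}. So FIRST(P) = {ε, a, b}.
FIRST(A): from A->d d we get {d}; from A->a A we get {a}. So FIRST(A) = {a, d}.
FOLLOW(S) includes $ since S is the start symbol.
FOLLOW(S): S appears on no right-hand side. Thus FOLLOW(S) = {$}.
For S -> b e A P: FIRST(b e A P) = {b}, so it goes in M[S, t] for t ∈ {b}.
For S -> d: FIRST(d) = {d}, so it goes in M[S, t] for t ∈ {d}.
For S -> ε: FIRST(ε) = {ε}, so it goes in M[S, t] for t ∈ {}; since ε ∈ FIRST, also for every t ∈ FOLLOW(S) = {$}.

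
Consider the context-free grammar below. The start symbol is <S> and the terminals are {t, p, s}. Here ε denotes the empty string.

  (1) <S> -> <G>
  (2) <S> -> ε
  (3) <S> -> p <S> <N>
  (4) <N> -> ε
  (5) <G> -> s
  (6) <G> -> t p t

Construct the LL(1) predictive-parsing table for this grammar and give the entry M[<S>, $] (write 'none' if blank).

FIRST(<N>) = {ε}
FIRST(<G>) = {s, t}
FIRST(<S>) = {ε, p, s, t}  (via <G>)
FOLLOW(<S>) includes $ since <S> is the start symbol.
FOLLOW(<S>): in <S>->p <S> <N>, <S> is followed by <N> with FIRST {ε}; in <S>->p <S> <N>, the suffix after <S> is nullable (adds nothing new). Thus FOLLOW(<S>) = {$}.
For <S> -> <G>: FIRST(<G>) = {s, t}, so it goes in M[<S>, t] for t ∈ {s, t}.
For <S> -> ε: FIRST(ε) = {ε}, so it goes in M[<S>, t] for t ∈ {}; since ε ∈ FIRST, also for every t ∈ FOLLOW(<S>) = {$}.
For <S> -> p <S> <N>: FIRST(p <S> <N>) = {p}, so it goes in M[<S>, t] for t ∈ {p}.

<S> -> ε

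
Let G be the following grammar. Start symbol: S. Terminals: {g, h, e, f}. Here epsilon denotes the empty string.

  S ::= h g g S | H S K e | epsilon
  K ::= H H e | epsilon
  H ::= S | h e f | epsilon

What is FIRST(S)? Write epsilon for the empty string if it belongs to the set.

{epsilon, e, h}

FIRST(S): from S::=h g g S we get {h}; from S::=H S K e we get {e, h}; from S::=epsilon we get {epsilon}. So FIRST(S) = {epsilon, e, h}.
FIRST(H): from H::=S we get {epsilon, e, h}; from H::=h e f we get {h}; from H::=epsilon we get {epsilon}. So FIRST(H) = {epsilon, e, h}.
FIRST(K): from K::=H H e we get {e, h}; from K::=epsilon we get {epsilon}. So FIRST(K) = {epsilon, e, h}.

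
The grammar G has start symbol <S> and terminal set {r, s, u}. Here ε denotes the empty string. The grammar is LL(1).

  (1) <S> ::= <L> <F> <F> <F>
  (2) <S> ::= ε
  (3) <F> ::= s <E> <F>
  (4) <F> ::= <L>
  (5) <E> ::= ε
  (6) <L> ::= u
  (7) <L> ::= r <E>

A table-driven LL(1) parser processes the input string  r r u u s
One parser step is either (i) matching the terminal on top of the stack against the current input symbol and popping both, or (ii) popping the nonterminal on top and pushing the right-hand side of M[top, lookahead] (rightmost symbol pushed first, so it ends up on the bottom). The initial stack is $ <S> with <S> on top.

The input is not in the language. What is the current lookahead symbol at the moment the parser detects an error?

step 1: stack=$ <S>  input=r r u u s $  — expand <S> ::= <L> <F> <F> <F>
step 2: stack=$ <F> <F> <F> <L>  input=r r u u s $  — expand <L> ::= r <E>
step 3: stack=$ <F> <F> <F> <E> r  input=r r u u s $  — match r
step 4: stack=$ <F> <F> <F> <E>  input=r u u s $  — expand <E> ::= ε
step 5: stack=$ <F> <F> <F>  input=r u u s $  — expand <F> ::= <L>
step 6: stack=$ <F> <F> <L>  input=r u u s $  — expand <L> ::= r <E>
step 7: stack=$ <F> <F> <E> r  input=r u u s $  — match r
step 8: stack=$ <F> <F> <E>  input=u u s $  — expand <E> ::= ε
step 9: stack=$ <F> <F>  input=u u s $  — expand <F> ::= <L>
step 10: stack=$ <F> <L>  input=u u s $  — expand <L> ::= u
step 11: stack=$ <F> u  input=u u s $  — match u
step 12: stack=$ <F>  input=u s $  — expand <F> ::= <L>
step 13: stack=$ <L>  input=u s $  — expand <L> ::= u
step 14: stack=$ u  input=u s $  — match u
step 15: stack=$  input=s $  — error: stack empty but input remains

s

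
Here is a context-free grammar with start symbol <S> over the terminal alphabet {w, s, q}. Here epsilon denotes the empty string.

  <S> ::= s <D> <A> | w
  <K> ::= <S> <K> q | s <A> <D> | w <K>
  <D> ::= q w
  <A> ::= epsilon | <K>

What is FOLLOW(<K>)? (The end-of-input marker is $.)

{$, q, s, w}

FIRST(<S>): from <S>::=s <D> <A> we get {s}; from <S>::=w we get {w}. So FIRST(<S>) = {s, w}.
FIRST(<D>): from <D>::=q w we get {q}. So FIRST(<D>) = {q}.
FIRST(<K>): from <K>::=<S> <K> q we get {s, w}; from <K>::=s <A> <D> we get {s}; from <K>::=w <K> we get {w}. So FIRST(<K>) = {s, w}.
FIRST(<A>): from <A>::=epsilon we get {epsilon}; from <A>::=<K> we get {s, w}. So FIRST(<A>) = {epsilon, s, w}.
FOLLOW(<S>) includes $ since <S> is the start symbol.
FOLLOW(<S>): in <K>::=<S> <K> q, <S> is followed by <K> q with FIRST {s, w}. Thus FOLLOW(<S>) = {$, s, w}.
FOLLOW(<A>): in <S>::=s <D> <A>, the suffix after <A> is empty, so FOLLOW(<A>) ⊇ FOLLOW(<S>) = {$, s, w}; in <K>::=s <A> <D>, <A> is followed by <D> with FIRST {q}. Thus FOLLOW(<A>) = {$, q, s, w}.
FOLLOW(<K>): in <K>::=<S> <K> q, <K> is followed by q with FIRST {q}; in <K>::=w <K>, the suffix after <K> is empty (adds nothing new); in <A>::=<K>, the suffix after <K> is empty, so FOLLOW(<K>) ⊇ FOLLOW(<A>) = {$, q, s, w}. Thus FOLLOW(<K>) = {$, q, s, w}.
FOLLOW(<D>): in <S>::=s <D> <A>, <D> is followed by <A> with FIRST {epsilon, s, w}; in <S>::=s <D> <A>, the suffix after <D> is nullable, so FOLLOW(<D>) ⊇ FOLLOW(<S>) = {$, s, w}; in <K>::=s <A> <D>, the suffix after <D> is empty, so FOLLOW(<D>) ⊇ FOLLOW(<K>) = {$, q, s, w}. Thus FOLLOW(<D>) = {$, q, s, w}.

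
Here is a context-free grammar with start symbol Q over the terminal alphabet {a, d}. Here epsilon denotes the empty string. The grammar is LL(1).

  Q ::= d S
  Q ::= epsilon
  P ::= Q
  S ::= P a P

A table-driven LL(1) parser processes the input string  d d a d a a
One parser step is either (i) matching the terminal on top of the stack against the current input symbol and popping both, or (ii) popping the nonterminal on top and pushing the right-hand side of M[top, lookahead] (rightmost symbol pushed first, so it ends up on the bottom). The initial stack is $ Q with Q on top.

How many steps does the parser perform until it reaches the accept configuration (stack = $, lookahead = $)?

      Stack        Input          Action
   1  $ Q          d d a d a a $  expand Q ::= d S
   2  $ S d        d d a d a a $  match d
   3  $ S          d a d a a $    expand S ::= P a P
   4  $ P a P      d a d a a $    expand P ::= Q
   5  $ P a Q      d a d a a $    expand Q ::= d S
   6  $ P a S d    d a d a a $    match d
   7  $ P a S      a d a a $      expand S ::= P a P
   8  $ P a P a P  a d a a $      expand P ::= Q
   9  $ P a P a Q  a d a a $      expand Q ::= epsilon
  10  $ P a P a    a d a a $      match a
  11  $ P a P      d a a $        expand P ::= Q
  12  $ P a Q      d a a $        expand Q ::= d S
  13  $ P a S d    d a a $        match d
  14  $ P a S      a a $          expand S ::= P a P
  15  $ P a P a P  a a $          expand P ::= Q
  16  $ P a P a Q  a a $          expand Q ::= epsilon
  17  $ P a P a    a a $          match a
  18  $ P a P      a $            expand P ::= Q
  19  $ P a Q      a $            expand Q ::= epsilon
  20  $ P a        a $            match a
  21  $ P          $              expand P ::= Q
  22  $ Q          $              expand Q ::= epsilon
Accept reached after 22 steps.

22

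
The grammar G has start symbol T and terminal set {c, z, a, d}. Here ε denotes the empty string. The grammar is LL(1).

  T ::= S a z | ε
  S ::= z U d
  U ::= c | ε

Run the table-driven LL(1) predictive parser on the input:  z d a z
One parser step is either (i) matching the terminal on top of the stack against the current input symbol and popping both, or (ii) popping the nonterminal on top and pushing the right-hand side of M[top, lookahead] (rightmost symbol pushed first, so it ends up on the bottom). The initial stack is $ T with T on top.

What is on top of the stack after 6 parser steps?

step 1: stack=$ T  input=z d a z $  — expand T ::= S a z
step 2: stack=$ z a S  input=z d a z $  — expand S ::= z U d
step 3: stack=$ z a d U z  input=z d a z $  — match z
step 4: stack=$ z a d U  input=d a z $  — expand U ::= ε
step 5: stack=$ z a d  input=d a z $  — match d
step 6: stack=$ z a  input=a z $  — match a
Stack after step 6: $ z (top = z).

z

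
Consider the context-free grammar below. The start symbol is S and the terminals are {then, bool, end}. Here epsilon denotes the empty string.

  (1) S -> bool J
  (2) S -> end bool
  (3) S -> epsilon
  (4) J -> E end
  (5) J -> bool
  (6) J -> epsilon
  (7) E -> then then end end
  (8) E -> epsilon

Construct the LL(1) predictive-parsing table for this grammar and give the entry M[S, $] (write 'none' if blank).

S -> epsilon

FIRST(S): from S->bool J we get {bool}; from S->end bool we get {end}; from S->epsilon we get {epsilon}. So FIRST(S) = {epsilon, bool, end}.
FIRST(E): from E->then then end end we get {then}; from E->epsilon we get {epsilon}. So FIRST(E) = {epsilon, then}.
FIRST(J): from J->E end we get {end, then}; from J->bool we get {bool}; from J->epsilon we get {epsilon}. So FIRST(J) = {epsilon, bool, end, then}.
FOLLOW(S) includes $ since S is the start symbol.
FOLLOW(S): S appears on no right-hand side. Thus FOLLOW(S) = {$}.
For S -> bool J: FIRST(bool J) = {bool}, so it goes in M[S, t] for t ∈ {bool}.
For S -> end bool: FIRST(end bool) = {end}, so it goes in M[S, t] for t ∈ {end}.
For S -> epsilon: FIRST(epsilon) = {epsilon}, so it goes in M[S, t] for t ∈ {}; since epsilon ∈ FIRST, also for every t ∈ FOLLOW(S) = {$}.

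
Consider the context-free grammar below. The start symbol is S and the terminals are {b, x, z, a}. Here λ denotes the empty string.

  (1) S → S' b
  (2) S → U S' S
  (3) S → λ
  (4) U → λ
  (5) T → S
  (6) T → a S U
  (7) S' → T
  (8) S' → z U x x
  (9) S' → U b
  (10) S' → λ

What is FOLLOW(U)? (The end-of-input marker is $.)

{$, a, b, x, z}

FIRST(U) = {λ}
FIRST(S) = {λ, a, b, z}  (via S' b, U S' S)
FIRST(T) = {λ, a, b, z}  (via S)
FIRST(S') = {λ, a, b, z}  (via T, U b)
FOLLOW(S) includes $ since S is the start symbol.
FOLLOW(S): in S→U S' S, the suffix after S is empty (adds nothing new); in T→S, the suffix after S is empty, so FOLLOW(S) ⊇ FOLLOW(T) = {$, a, b, z}; in T→a S U, S is followed by U with FIRST {λ}; in T→a S U, the suffix after S is nullable, so FOLLOW(S) ⊇ FOLLOW(T) = {$, a, b, z}. Thus FOLLOW(S) = {$, a, b, z}.
FOLLOW(S'): in S→S' b, S' is followed by b with FIRST {b}; in S→U S' S, S' is followed by S with FIRST {λ, a, b, z}; in S→U S' S, the suffix after S' is nullable, so FOLLOW(S') ⊇ FOLLOW(S) = {$, a, b, z}. Thus FOLLOW(S') = {$, a, b, z}.
FOLLOW(T): in S'→T, the suffix after T is empty, so FOLLOW(T) ⊇ FOLLOW(S') = {$, a, b, z}. Thus FOLLOW(T) = {$, a, b, z}.
FOLLOW(U): in S→U S' S, U is followed by S' S with FIRST {λ, a, b, z}; in S→U S' S, the suffix after U is nullable, so FOLLOW(U) ⊇ FOLLOW(S) = {$, a, b, z}; in T→a S U, the suffix after U is empty, so FOLLOW(U) ⊇ FOLLOW(T) = {$, a, b, z}; in S'→z U x x, U is followed by x x with FIRST {x}; in S'→U b, U is followed by b with FIRST {b}. Thus FOLLOW(U) = {$, a, b, x, z}.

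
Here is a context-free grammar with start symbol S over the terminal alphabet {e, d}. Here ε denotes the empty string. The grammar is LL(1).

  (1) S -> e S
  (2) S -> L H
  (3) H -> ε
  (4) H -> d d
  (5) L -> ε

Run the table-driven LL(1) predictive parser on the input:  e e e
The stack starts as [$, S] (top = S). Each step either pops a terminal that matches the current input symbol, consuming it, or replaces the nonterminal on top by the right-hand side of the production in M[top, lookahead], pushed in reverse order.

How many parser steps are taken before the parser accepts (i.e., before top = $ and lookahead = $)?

step 1: stack=$ S  input=e e e $  — expand S -> e S
step 2: stack=$ S e  input=e e e $  — match e
step 3: stack=$ S  input=e e $  — expand S -> e S
step 4: stack=$ S e  input=e e $  — match e
step 5: stack=$ S  input=e $  — expand S -> e S
step 6: stack=$ S e  input=e $  — match e
step 7: stack=$ S  input=$  — expand S -> L H
step 8: stack=$ H L  input=$  — expand L -> ε
step 9: stack=$ H  input=$  — expand H -> ε
Accept reached after 9 steps.

9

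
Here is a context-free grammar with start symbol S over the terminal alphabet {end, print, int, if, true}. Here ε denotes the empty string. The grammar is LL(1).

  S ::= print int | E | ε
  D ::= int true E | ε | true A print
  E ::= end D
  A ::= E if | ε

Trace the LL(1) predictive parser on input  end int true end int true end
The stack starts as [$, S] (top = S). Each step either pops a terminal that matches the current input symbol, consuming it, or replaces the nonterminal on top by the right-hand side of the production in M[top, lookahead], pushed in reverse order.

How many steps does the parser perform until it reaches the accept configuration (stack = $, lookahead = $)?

step 1: stack=$ S  input=end int true end int true end $  — expand S ::= E
step 2: stack=$ E  input=end int true end int true end $  — expand E ::= end D
step 3: stack=$ D end  input=end int true end int true end $  — match end
step 4: stack=$ D  input=int true end int true end $  — expand D ::= int true E
step 5: stack=$ E true int  input=int true end int true end $  — match int
step 6: stack=$ E true  input=true end int true end $  — match true
step 7: stack=$ E  input=end int true end $  — expand E ::= end D
step 8: stack=$ D end  input=end int true end $  — match end
step 9: stack=$ D  input=int true end $  — expand D ::= int true E
step 10: stack=$ E true int  input=int true end $  — match int
step 11: stack=$ E true  input=true end $  — match true
step 12: stack=$ E  input=end $  — expand E ::= end D
step 13: stack=$ D end  input=end $  — match end
step 14: stack=$ D  input=$  — expand D ::= ε
Accept reached after 14 steps.

14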